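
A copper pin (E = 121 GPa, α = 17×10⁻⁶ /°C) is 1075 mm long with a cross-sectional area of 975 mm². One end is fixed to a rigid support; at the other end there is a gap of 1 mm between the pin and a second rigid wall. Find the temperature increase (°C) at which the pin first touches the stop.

The gap closes when αΔT L = 1 mm, since the pin is still unstressed at that instant.
So ΔT = g/(αL) = 1/(17×10⁻⁶ × 1075) = 54.72 °C.

ΔT ≈ 54.7 °C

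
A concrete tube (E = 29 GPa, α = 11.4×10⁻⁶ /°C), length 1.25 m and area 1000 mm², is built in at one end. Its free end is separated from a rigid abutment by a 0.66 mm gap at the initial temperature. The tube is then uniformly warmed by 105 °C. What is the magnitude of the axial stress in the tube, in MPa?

σ ≈ 19.4 MPa (compressive)

Free thermal elongation = αΔT L = 11.4×10⁻⁶ × 105 × 1250 = 1.496 mm.
After closing the 0.66 mm clearance, 1.496 − 0.66 = 0.8362 mm of expansion remains to be suppressed by the wall.
Compatibility: PL/(AE) = 0.8362 mm, so σ = P/A = E × (0.8362/1250) = 19.4 MPa.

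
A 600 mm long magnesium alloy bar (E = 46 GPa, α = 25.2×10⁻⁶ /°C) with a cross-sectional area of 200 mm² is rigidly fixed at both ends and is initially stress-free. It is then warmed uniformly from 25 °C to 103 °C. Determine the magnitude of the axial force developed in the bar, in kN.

With zero net strain, σ = E·αΔT = 46 GPa × 25.2×10⁻⁶ × 78 = 90.42 MPa.
Then P = σA = 90.42 × 200 mm² = 18.08 kN, compressive.

P ≈ 18.1 kN (compressive)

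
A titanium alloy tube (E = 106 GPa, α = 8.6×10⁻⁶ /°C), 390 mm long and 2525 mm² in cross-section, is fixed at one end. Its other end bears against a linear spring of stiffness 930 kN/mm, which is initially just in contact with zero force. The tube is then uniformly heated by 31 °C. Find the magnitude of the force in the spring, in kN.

P ≈ 41.1 kN

If the spring were absent the tube would lengthen by αΔT L = 8.6×10⁻⁶ × 31 × 390 = 0.104 mm.
Let P be the compressive force at the spring. The tube shortens elastically by PL/(AE) and the spring compresses by P/k; together these equal δ_free.
P [ L/(AE) + 1/k ] = δ_free → P [ 390/(2525×106×10³) + 1/(930×10³) ] = 0.104.
P = 0.104 / 2.532×10⁻⁶ = 41060 N.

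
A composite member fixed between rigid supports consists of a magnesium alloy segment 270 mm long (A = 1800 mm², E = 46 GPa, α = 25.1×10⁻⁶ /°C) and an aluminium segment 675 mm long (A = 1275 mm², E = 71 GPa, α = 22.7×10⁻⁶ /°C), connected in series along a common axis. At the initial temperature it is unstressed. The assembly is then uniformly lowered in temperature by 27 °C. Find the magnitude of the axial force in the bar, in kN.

P ≈ 55.7 kN (tensile)

With the walls removed the bar would change length by δ_free = Σ αᵢΔT Lᵢ = 25.1×10⁻⁶×27×270 + 22.7×10⁻⁶×27×675 = 0.5967 mm.
The walls prevent any net length change, so an axial force P (same in every segment) develops. Compatibility: P · Σ Lᵢ/(AᵢEᵢ) = δ_free.
The series flexibility is Σ Lᵢ/(AᵢEᵢ) = 270/(1800×46×10³) + 675/(1275×71×10³) = 1.072×10⁻⁵ mm/N.
Hence P = δ_free / Σ(L/AE) = 0.5967/1.072×10⁻⁵ = 55.67 kN (tensile).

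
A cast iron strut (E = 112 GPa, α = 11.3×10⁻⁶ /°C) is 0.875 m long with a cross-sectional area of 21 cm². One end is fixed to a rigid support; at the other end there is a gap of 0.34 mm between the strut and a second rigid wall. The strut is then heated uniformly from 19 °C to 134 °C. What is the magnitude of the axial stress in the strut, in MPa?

Free thermal elongation = αΔT L = 11.3×10⁻⁶ × 115 × 875 = 1.137 mm.
After closing the 0.34 mm clearance, 1.137 − 0.34 = 0.7971 mm of expansion remains to be suppressed by the wall.
Compatibility: PL/(AE) = 0.7971 mm, so σ = P/A = E × (0.7971/875) = 102 MPa.

σ ≈ 102 MPa (compressive)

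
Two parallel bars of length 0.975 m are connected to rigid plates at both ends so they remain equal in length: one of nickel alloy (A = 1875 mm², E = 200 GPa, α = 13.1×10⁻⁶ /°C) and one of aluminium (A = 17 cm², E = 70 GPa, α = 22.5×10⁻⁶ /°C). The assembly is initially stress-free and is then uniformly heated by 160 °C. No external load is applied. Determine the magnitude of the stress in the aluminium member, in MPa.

The aluminium has the larger α, so on heating it would change length more than the nickel alloy if both were free. The rigid plates force a common final length, so the aluminium is put into compression and the nickel alloy into tension, with equal and opposite forces P (no external load).
Equating the net (thermal + elastic) strains gives |α₁ − α₂|·ΔT = P·[1/(A₁E₁) + 1/(A₂E₂)].
|α₁ − α₂|·ΔT = 9.4×10⁻⁶ × 160 = 0.001504.
1/(A₁E₁) + 1/(A₂E₂) = 1/(1875×200×10³) + 1/(1700×70×10³) = 1.107×10⁻⁸ N⁻¹.
P = 0.001504 / 1.107×10⁻⁸ = 135900 N = 135.9 kN.
σ_{aluminium} = P/A₂ = 135900/1700 = 79.92 MPa, compressive.

σ ≈ 79.9 MPa (compressive)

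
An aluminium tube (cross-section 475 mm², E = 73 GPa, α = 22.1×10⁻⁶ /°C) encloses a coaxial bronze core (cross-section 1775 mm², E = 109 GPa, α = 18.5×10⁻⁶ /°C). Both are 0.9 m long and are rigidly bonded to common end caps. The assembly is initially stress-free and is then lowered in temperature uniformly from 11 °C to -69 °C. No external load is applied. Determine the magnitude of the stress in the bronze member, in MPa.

Equilibrium of a rigid end plate with no external load gives equal and opposite internal forces ±P in the two members. Since α_{aluminium} > α_{bronze}, cooling drives the aluminium into tension and the bronze into compression.
Equating the net (thermal + elastic) strains gives |α₁ − α₂|·ΔT = P·[1/(A₁E₁) + 1/(A₂E₂)].
|α₁ − α₂|·ΔT = 3.6×10⁻⁶ × 80 = 0.000288.
1/(A₁E₁) + 1/(A₂E₂) = 1/(475×73×10³) + 1/(1775×109×10³) = 3.401×10⁻⁸ N⁻¹.
So P = 0.000288 / 3.401×10⁻⁸ = 8.469 kN.
σ_{bronze} = P/A₂ = 8469/1775 = 4.771 MPa, compressive.

σ ≈ 4.77 MPa (compressive)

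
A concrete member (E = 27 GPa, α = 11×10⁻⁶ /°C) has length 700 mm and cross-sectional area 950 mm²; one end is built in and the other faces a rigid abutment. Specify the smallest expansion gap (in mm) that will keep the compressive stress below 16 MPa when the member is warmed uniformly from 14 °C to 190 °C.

g ≈ 0.94 mm

Free expansion if unrestrained: δ_free = αΔT L = 11×10⁻⁶ × 176 × 700 = 1.355 mm.
At the allowable stress the elastic shortening the wall may impose is σL/E = 16 × 700 / (27×10³) = 0.4148 mm.
The gap must absorb the remainder: g_min = 1.355 − 0.4148 = 0.9404 mm.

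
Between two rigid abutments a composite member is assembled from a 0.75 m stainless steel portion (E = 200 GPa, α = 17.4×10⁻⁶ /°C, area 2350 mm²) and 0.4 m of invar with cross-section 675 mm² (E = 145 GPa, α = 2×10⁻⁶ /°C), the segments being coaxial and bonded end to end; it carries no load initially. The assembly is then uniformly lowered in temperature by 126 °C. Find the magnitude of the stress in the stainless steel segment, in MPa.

Free thermal contraction of the whole bar: Σ αᵢΔT Lᵢ = 17.4×10⁻⁶×126×750 + 2×10⁻⁶×126×400 = 1.745 mm.
The walls prevent any net length change, so an axial force P (same in every segment) develops. Compatibility: P · Σ Lᵢ/(AᵢEᵢ) = δ_free.
The series flexibility is Σ Lᵢ/(AᵢEᵢ) = 750/(2350×200×10³) + 400/(675×145×10³) = 5.683×10⁻⁶ mm/N.
Hence P = δ_free / Σ(L/AE) = 1.745/5.683×10⁻⁶ = 307.1 kN (tensile).
σ_{stainless steel} = P / A = 307100 / 2350 = 130.7 MPa.

σ ≈ 131 MPa (tensile)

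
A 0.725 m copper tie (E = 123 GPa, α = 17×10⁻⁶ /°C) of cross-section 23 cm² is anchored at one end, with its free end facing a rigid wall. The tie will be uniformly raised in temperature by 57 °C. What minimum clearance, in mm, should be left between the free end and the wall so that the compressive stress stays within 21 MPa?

Free expansion if unrestrained: δ_free = αΔT L = 17×10⁻⁶ × 57 × 725 = 0.7025 mm.
A stress of 21 MPa corresponds to the wall pushing the tie back by σL/E = 21×725/(123×10³) = 0.1238 mm.
The gap must absorb the remainder: g_min = 0.7025 − 0.1238 = 0.5787 mm.

g ≈ 0.579 mm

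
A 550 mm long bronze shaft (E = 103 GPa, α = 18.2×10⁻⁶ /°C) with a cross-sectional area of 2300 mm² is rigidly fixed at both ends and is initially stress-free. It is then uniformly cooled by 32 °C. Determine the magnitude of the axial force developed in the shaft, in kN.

P ≈ 138 kN (tensile)

Full restraint means ε = 0, so the stress is σ = EαΔT = 103×10³ × 18.2×10⁻⁶ × 32 = 59.99 MPa.
P = AEαΔT = 2300 × 103×10³ × 18.2×10⁻⁶ × 32 = 138 kN (tensile).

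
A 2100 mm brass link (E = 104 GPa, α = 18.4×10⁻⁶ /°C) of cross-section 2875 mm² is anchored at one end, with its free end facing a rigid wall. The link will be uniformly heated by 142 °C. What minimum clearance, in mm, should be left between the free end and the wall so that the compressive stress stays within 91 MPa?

With no wall the link would lengthen by αΔT L = 18.4×10⁻⁶ × 142 × 2100 = 5.487 mm.
A stress of 91 MPa corresponds to the wall pushing the link back by σL/E = 91×2100/(104×10³) = 1.837 mm.
So the gap has to take up the difference, g_min = δ_free − σL/E = 5.487 − 1.837 = 3.649 mm.

g ≈ 3.65 mm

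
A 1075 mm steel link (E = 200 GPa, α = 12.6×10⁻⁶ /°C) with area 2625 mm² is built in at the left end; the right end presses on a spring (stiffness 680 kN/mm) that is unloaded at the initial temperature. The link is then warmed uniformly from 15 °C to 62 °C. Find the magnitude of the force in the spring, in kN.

Free thermal expansion: δ_free = αΔT L = 12.6×10⁻⁶ × 47 × 1075 = 0.6366 mm.
Let P be the compressive force at the spring. The link shortens elastically by PL/(AE) and the spring compresses by P/k; together these equal δ_free.
So P = δ_free / [L/(AE) + 1/k] = 0.6366 / [ 1075/(2625×200×10³) + 1/(680×10³) ].
P = 0.6366 / 3.518×10⁻⁶ = 180900 N.

P ≈ 181 kN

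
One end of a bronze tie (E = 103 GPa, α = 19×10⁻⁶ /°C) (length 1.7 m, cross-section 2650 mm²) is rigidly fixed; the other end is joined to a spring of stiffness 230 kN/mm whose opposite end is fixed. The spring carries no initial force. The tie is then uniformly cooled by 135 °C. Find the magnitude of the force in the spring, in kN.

Free thermal contraction: δ_free = αΔT L = 19×10⁻⁶ × 135 × 1700 = 4.36 mm.
Let P be the tensile force in the spring. The tie extends elastically by PL/(AE) and the spring stretches by P/k; together these equal δ_free.
P [ L/(AE) + 1/k ] = δ_free → P [ 1700/(2650×103×10³) + 1/(230×10³) ] = 4.36.
P = 4.36 / 1.058×10⁻⁵ = 412300 N.

P ≈ 412 kN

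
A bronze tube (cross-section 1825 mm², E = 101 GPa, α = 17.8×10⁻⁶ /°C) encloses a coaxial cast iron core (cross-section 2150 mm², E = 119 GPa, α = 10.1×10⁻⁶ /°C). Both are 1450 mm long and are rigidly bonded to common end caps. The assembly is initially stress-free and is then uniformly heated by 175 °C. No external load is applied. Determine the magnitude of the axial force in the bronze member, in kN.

P ≈ 144 kN (compressive in the bronze)

Both members must finish at the same length. With the larger α, the bronze tends to over-expand; the plates restrain it, putting the bronze in compression and the cast iron in tension. With no external load the two internal forces are equal and opposite, magnitude P.
Equating the net (thermal + elastic) strains gives |α₁ − α₂|·ΔT = P·[1/(A₁E₁) + 1/(A₂E₂)].
|α₁ − α₂|·ΔT = 7.7×10⁻⁶ × 175 = 0.001348.
1/(A₁E₁) + 1/(A₂E₂) = 1/(1825×101×10³) + 1/(2150×119×10³) = 9.334×10⁻⁹ N⁻¹.
P = 0.001348 / 9.334×10⁻⁹ = 144400 N = 144.4 kN.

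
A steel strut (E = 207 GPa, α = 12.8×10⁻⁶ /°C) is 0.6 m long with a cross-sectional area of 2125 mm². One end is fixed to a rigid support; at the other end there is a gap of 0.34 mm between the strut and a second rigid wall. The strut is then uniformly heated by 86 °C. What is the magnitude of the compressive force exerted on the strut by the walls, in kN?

If the wall were absent the strut would grow by αΔT L = 12.8×10⁻⁶ × 86 × 600 = 0.6605 mm.
This exceeds the 0.34 mm gap, so the wall pushes back. The portion of expansion that must be recovered elastically is δ_free − gap = 0.6605 − 0.34 = 0.3205 mm.
That suppressed elongation corresponds to σ = E·Δ/L = 207×10³ × 0.3205/600 = 110.6 MPa.
P = σA = 110.6 × 2125 = 235 kN.

P ≈ 235 kN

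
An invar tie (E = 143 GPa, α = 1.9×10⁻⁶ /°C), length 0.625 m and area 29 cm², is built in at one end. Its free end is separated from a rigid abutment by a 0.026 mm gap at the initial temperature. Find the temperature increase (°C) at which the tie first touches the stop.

ΔT ≈ 21.9 °C

The gap closes when αΔT L = 0.026 mm, since the tie is still unstressed at that instant.
So ΔT = g/(αL) = 0.026/(1.9×10⁻⁶ × 625) = 21.89 °C.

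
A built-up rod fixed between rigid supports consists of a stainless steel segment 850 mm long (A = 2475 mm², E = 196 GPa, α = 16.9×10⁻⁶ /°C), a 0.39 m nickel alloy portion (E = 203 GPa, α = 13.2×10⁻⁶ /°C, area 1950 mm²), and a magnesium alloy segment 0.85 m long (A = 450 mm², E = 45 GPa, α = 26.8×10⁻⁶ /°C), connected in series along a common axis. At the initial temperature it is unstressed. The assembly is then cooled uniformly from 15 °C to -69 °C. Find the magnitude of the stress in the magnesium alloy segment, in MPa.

σ ≈ 177 MPa (tensile)

If the supports were absent, the total length change would be Σ αᵢΔT Lᵢ = 16.9×10⁻⁶×84×850 + 13.2×10⁻⁶×84×390 + 26.8×10⁻⁶×84×850 = 3.553 mm.
The walls prevent any net length change, so an axial force P (same in every segment) develops. Compatibility: P · Σ Lᵢ/(AᵢEᵢ) = δ_free.
Σ Lᵢ/(AᵢEᵢ) = 850/(2475×196×10³) + 390/(1950×203×10³) + 850/(450×45×10³) = 4.471×10⁻⁵ mm/N.
So P = 3.553 / 4.471×10⁻⁵ = 79.45 kN, tensile.
σ_{magnesium alloy} = P / A = 79450 / 450 = 176.6 MPa.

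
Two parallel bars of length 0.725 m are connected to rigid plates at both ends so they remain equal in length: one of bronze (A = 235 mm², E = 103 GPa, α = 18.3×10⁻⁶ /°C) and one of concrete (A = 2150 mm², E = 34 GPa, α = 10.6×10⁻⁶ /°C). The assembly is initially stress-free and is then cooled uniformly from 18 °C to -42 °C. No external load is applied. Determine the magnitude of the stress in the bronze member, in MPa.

σ ≈ 35.7 MPa (tensile)

The bronze has the larger α, so on cooling it would change length more than the concrete if both were free. The rigid plates force a common final length, so the bronze is put into tension and the concrete into compression, with equal and opposite forces P (no external load).
Compatibility of the two members (thermal + elastic change equal): (α₁ − α₂)ΔT = P·[1/(A₁E₁) + 1/(A₂E₂)].
|α₁ − α₂|·ΔT = 7.7×10⁻⁶ × 60 = 0.000462.
1/(A₁E₁) + 1/(A₂E₂) = 1/(235×103×10³) + 1/(2150×34×10³) = 5.499×10⁻⁸ N⁻¹.
So P = 0.000462 / 5.499×10⁻⁸ = 8.401 kN.
σ_{bronze} = P/A₁ = 8401/235 = 35.75 MPa, tensile.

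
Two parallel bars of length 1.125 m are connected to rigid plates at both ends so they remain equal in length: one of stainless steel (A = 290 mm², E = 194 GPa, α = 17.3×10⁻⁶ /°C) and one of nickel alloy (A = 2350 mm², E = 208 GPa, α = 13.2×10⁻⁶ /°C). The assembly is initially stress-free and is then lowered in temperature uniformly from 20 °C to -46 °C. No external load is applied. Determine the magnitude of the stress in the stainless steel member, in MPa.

σ ≈ 47.1 MPa (tensile)

Both members must finish at the same length. With the larger α, the stainless steel tends to over-contract; the plates restrain it, putting the stainless steel in tension and the nickel alloy in compression. With no external load the two internal forces are equal and opposite, magnitude P.
Equating the net (thermal + elastic) strains gives |α₁ − α₂|·ΔT = P·[1/(A₁E₁) + 1/(A₂E₂)].
|α₁ − α₂|·ΔT = 4.1×10⁻⁶ × 66 = 0.0002706.
1/(A₁E₁) + 1/(A₂E₂) = 1/(290×194×10³) + 1/(2350×208×10³) = 1.982×10⁻⁸ N⁻¹.
So P = 0.0002706 / 1.982×10⁻⁸ = 13.65 kN.
σ_{stainless steel} = P/A₁ = 13650/290 = 47.08 MPa, tensile.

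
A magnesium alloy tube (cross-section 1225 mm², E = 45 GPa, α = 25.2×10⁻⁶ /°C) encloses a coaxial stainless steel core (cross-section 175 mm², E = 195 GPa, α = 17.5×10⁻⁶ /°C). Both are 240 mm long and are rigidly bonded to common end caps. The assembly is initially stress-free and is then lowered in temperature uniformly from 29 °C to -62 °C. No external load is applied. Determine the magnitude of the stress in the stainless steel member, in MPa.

The magnesium alloy has the larger α, so on cooling it would change length more than the stainless steel if both were free. The rigid plates force a common final length, so the magnesium alloy is put into tension and the stainless steel into compression, with equal and opposite forces P (no external load).
Setting the final lengths equal and cancelling L: (α₁ − α₂)ΔT = P/(A₁E₁) + P/(A₂E₂).
|α₁ − α₂|·ΔT = 7.7×10⁻⁶ × 91 = 0.0007007.
1/(A₁E₁) + 1/(A₂E₂) = 1/(1225×45×10³) + 1/(175×195×10³) = 4.744×10⁻⁸ N⁻¹.
P = 0.0007007 / 4.744×10⁻⁸ = 14770 N = 14.77 kN.
σ_{stainless steel} = P/A₂ = 14770/175 = 84.39 MPa, compressive.

σ ≈ 84.4 MPa (compressive)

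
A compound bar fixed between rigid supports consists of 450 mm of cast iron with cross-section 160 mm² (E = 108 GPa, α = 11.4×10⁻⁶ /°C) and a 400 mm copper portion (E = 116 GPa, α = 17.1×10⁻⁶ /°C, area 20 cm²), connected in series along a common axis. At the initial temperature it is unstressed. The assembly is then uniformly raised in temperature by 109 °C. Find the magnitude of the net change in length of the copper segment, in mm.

|ΔL| ≈ 0.665 mm

With the walls removed the bar would change length by δ_free = Σ αᵢΔT Lᵢ = 11.4×10⁻⁶×109×450 + 17.1×10⁻⁶×109×400 = 1.305 mm.
Since the ends are fixed, an axial force P builds up, equal in every segment, with P · Σ Lᵢ/(AᵢEᵢ) = δ_free.
Σ Lᵢ/(AᵢEᵢ) = 450/(160×108×10³) + 400/(2000×116×10³) = 2.777×10⁻⁵ mm/N.
So P = 1.305 / 2.777×10⁻⁵ = 46.99 kN, compressive.
For the copper segment, free thermal change = 17.1×10⁻⁶×109×400 = 0.7456 mm and elastic change from P = 46990×400/(2000×116×10³) = 0.08102 mm; these oppose, so the net change is 0.665 mm (segment lengthens).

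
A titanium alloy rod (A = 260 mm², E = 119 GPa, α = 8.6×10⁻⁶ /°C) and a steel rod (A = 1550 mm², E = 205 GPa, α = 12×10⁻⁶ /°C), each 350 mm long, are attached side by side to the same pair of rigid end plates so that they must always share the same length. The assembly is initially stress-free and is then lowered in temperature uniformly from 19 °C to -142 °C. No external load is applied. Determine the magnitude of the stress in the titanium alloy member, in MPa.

The steel has the larger α, so on cooling it would change length more than the titanium alloy if both were free. The rigid plates force a common final length, so the steel is put into tension and the titanium alloy into compression, with equal and opposite forces P (no external load).
Setting the final lengths equal and cancelling L: (α₁ − α₂)ΔT = P/(A₁E₁) + P/(A₂E₂).
|α₁ − α₂|·ΔT = 3.4×10⁻⁶ × 161 = 0.0005474.
1/(A₁E₁) + 1/(A₂E₂) = 1/(260×119×10³) + 1/(1550×205×10³) = 3.547×10⁻⁸ N⁻¹.
P = 0.0005474 / 3.547×10⁻⁸ = 15430 N = 15.43 kN.
σ_{titanium alloy} = P/A₁ = 15430/260 = 59.36 MPa, compressive.

σ ≈ 59.4 MPa (compressive)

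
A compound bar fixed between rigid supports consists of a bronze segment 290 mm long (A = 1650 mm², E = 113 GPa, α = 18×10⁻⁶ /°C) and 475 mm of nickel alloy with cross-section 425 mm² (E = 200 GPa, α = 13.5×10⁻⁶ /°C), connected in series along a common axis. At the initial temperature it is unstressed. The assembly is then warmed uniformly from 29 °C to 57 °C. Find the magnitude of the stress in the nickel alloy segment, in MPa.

Free thermal expansion of the whole bar: Σ αᵢΔT Lᵢ = 18×10⁻⁶×28×290 + 13.5×10⁻⁶×28×475 = 0.3257 mm.
Since the ends are fixed, an axial force P builds up, equal in every segment, with P · Σ Lᵢ/(AᵢEᵢ) = δ_free.
The series flexibility is Σ Lᵢ/(AᵢEᵢ) = 290/(1650×113×10³) + 475/(425×200×10³) = 7.144×10⁻⁶ mm/N.
Hence P = δ_free / Σ(L/AE) = 0.3257/7.144×10⁻⁶ = 45.59 kN (compressive).
σ_{nickel alloy} = P / A = 45590 / 425 = 107.3 MPa.

σ ≈ 107 MPa (compressive)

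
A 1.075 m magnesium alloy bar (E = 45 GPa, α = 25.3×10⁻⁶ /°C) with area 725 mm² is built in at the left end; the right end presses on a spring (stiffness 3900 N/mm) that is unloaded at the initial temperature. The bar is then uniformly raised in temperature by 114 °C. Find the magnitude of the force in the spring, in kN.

P ≈ 10.7 kN

The unrestrained thermal change is αΔT L = 25.3×10⁻⁶ × 114 × 1075 = 3.101 mm.
Let P be the compressive force at the spring. The bar shortens elastically by PL/(AE) and the spring compresses by P/k; together these equal δ_free.
P [ L/(AE) + 1/k ] = δ_free → P [ 1075/(725×45×10³) + 1/(3900) ] = 3.101.
P = 3.101 / 0.0002894 = 10720 N.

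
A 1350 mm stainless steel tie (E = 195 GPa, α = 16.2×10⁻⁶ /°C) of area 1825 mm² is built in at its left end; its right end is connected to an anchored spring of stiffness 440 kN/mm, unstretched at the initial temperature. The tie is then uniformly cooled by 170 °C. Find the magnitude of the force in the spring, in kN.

The unrestrained thermal change is αΔT L = 16.2×10⁻⁶ × 170 × 1350 = 3.718 mm.
With a force P in the spring, the elastic change of the tie is PL/(AE) and that of the spring is P/k; compatibility requires their sum to equal δ_free.
P [ L/(AE) + 1/k ] = δ_free → P [ 1350/(1825×195×10³) + 1/(440×10³) ] = 3.718.
P = 3.718 / 6.066×10⁻⁶ = 612900 N.

P ≈ 613 kN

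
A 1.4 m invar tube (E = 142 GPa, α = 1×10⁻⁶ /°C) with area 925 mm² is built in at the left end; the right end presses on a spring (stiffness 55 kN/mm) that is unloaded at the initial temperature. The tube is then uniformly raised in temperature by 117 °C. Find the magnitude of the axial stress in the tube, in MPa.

Free thermal expansion: δ_free = αΔT L = 1×10⁻⁶ × 117 × 1400 = 0.1638 mm.
With a force P in the spring, the elastic change of the tube is PL/(AE) and that of the spring is P/k; compatibility requires their sum to equal δ_free.
P [ L/(AE) + 1/k ] = δ_free → P [ 1400/(925×142×10³) + 1/(55×10³) ] = 0.1638.
P = 0.1638 / 2.884×10⁻⁵ = 5680 N.
σ = P/A = 5680/925 = 6.14 MPa.

σ ≈ 6.14 MPa (compressive)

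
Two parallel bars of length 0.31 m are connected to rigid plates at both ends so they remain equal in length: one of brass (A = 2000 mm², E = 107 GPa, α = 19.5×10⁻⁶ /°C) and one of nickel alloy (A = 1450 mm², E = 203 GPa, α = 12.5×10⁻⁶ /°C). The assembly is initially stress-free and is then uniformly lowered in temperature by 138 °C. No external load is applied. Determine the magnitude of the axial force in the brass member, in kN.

P ≈ 120 kN (tensile in the brass)

The brass has the larger α, so on cooling it would change length more than the nickel alloy if both were free. The rigid plates force a common final length, so the brass is put into tension and the nickel alloy into compression, with equal and opposite forces P (no external load).
Equating the net (thermal + elastic) strains gives |α₁ − α₂|·ΔT = P·[1/(A₁E₁) + 1/(A₂E₂)].
|α₁ − α₂|·ΔT = 7×10⁻⁶ × 138 = 0.000966.
1/(A₁E₁) + 1/(A₂E₂) = 1/(2000×107×10³) + 1/(1450×203×10³) = 8.07×10⁻⁹ N⁻¹.
P = 0.000966 / 8.07×10⁻⁹ = 119700 N = 119.7 kN.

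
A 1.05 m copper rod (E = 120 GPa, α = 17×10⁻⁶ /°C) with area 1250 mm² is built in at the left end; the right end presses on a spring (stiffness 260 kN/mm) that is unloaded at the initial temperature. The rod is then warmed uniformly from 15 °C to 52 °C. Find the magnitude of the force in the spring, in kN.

P ≈ 60.9 kN

If the spring were absent the rod would lengthen by αΔT L = 17×10⁻⁶ × 37 × 1050 = 0.6604 mm.
Let P be the compressive force at the spring. The rod shortens elastically by PL/(AE) and the spring compresses by P/k; together these equal δ_free.
P [ L/(AE) + 1/k ] = δ_free → P [ 1050/(1250×120×10³) + 1/(260×10³) ] = 0.6604.
P = 0.6604 / 1.085×10⁻⁵ = 60890 N.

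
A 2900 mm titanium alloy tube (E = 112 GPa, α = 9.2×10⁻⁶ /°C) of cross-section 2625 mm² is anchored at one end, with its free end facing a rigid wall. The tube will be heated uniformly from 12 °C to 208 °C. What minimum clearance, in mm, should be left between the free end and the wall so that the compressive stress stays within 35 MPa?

With no wall the tube would lengthen by αΔT L = 9.2×10⁻⁶ × 196 × 2900 = 5.229 mm.
At the allowable stress the elastic shortening the wall may impose is σL/E = 35 × 2900 / (112×10³) = 0.9062 mm.
So the gap has to take up the difference, g_min = δ_free − σL/E = 5.229 − 0.9062 = 4.323 mm.

g ≈ 4.32 mm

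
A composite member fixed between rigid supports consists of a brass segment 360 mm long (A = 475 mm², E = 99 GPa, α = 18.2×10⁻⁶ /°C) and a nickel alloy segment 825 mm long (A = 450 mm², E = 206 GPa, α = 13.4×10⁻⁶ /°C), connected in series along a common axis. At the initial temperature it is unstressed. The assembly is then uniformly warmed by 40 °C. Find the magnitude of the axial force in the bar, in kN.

P ≈ 42.5 kN (compressive)

If the supports were absent, the total length change would be Σ αᵢΔT Lᵢ = 18.2×10⁻⁶×40×360 + 13.4×10⁻⁶×40×825 = 0.7043 mm.
Since the ends are fixed, an axial force P builds up, equal in every segment, with P · Σ Lᵢ/(AᵢEᵢ) = δ_free.
The series flexibility is Σ Lᵢ/(AᵢEᵢ) = 360/(475×99×10³) + 825/(450×206×10³) = 1.656×10⁻⁵ mm/N.
P = 0.7043 / 1.656×10⁻⁵ = 42540 N = 42.54 kN, compressive.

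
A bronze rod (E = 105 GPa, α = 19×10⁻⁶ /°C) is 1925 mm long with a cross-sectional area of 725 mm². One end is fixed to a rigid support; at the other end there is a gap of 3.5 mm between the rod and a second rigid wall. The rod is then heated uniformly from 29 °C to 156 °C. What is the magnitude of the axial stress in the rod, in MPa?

Unrestrained expansion: δ_free = αΔT L = 19×10⁻⁶ × 127 × 1925 = 4.645 mm.
This exceeds the 3.5 mm gap, so the wall pushes back. The portion of expansion that must be recovered elastically is δ_free − gap = 4.645 − 3.5 = 1.145 mm.
So σ = E(δ_free − g)/L = 105×10³ × 1.145/1925 = 62.46 MPa.

σ ≈ 62.5 MPa (compressive)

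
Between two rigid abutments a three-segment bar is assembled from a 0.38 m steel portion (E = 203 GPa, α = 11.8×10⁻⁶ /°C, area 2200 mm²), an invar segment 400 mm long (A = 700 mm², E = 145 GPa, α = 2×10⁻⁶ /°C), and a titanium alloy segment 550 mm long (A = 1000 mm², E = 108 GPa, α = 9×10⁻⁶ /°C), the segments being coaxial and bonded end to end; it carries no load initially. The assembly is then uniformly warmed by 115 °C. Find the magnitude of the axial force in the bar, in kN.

Free thermal expansion of the whole bar: Σ αᵢΔT Lᵢ = 11.8×10⁻⁶×115×380 + 2×10⁻⁶×115×400 + 9×10⁻⁶×115×550 = 1.177 mm.
The walls prevent any net length change, so an axial force P (same in every segment) develops. Compatibility: P · Σ Lᵢ/(AᵢEᵢ) = δ_free.
The series flexibility is Σ Lᵢ/(AᵢEᵢ) = 380/(2200×203×10³) + 400/(700×145×10³) + 550/(1000×108×10³) = 9.884×10⁻⁶ mm/N.
So P = 1.177 / 9.884×10⁻⁶ = 119.1 kN, compressive.

P ≈ 119 kN (compressive)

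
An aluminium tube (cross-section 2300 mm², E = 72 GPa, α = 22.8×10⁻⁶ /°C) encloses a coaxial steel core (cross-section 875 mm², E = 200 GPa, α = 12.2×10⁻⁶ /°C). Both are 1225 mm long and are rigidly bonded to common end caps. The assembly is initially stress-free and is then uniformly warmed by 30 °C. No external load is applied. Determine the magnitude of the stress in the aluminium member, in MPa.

σ ≈ 11.8 MPa (compressive)

Equilibrium of a rigid end plate with no external load gives equal and opposite internal forces ±P in the two members. Since α_{aluminium} > α_{steel}, heating drives the aluminium into compression and the steel into tension.
Setting the final lengths equal and cancelling L: (α₁ − α₂)ΔT = P/(A₁E₁) + P/(A₂E₂).
|α₁ − α₂|·ΔT = 10.6×10⁻⁶ × 30 = 0.000318.
1/(A₁E₁) + 1/(A₂E₂) = 1/(2300×72×10³) + 1/(875×200×10³) = 1.175×10⁻⁸ N⁻¹.
P = 0.000318 / 1.175×10⁻⁸ = 27060 N = 27.06 kN.
σ_{aluminium} = P/A₁ = 27060/2300 = 11.76 MPa, compressive.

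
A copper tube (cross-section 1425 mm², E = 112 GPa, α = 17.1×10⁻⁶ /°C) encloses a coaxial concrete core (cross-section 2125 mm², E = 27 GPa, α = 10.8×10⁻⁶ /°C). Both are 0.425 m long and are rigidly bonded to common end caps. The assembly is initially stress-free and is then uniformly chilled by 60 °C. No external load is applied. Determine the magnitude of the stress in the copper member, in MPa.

The copper has the larger α, so on cooling it would change length more than the concrete if both were free. The rigid plates force a common final length, so the copper is put into tension and the concrete into compression, with equal and opposite forces P (no external load).
Equating the net (thermal + elastic) strains gives |α₁ − α₂|·ΔT = P·[1/(A₁E₁) + 1/(A₂E₂)].
|α₁ − α₂|·ΔT = 6.3×10⁻⁶ × 60 = 0.000378.
1/(A₁E₁) + 1/(A₂E₂) = 1/(1425×112×10³) + 1/(2125×27×10³) = 2.369×10⁻⁸ N⁻¹.
So P = 0.000378 / 2.369×10⁻⁸ = 15.95 kN.
σ_{copper} = P/A₁ = 15950/1425 = 11.19 MPa, tensile.

σ ≈ 11.2 MPa (tensile)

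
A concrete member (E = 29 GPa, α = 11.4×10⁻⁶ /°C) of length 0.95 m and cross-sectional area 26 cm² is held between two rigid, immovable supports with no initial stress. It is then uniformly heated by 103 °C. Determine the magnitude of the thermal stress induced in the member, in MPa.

σ ≈ 34.1 MPa (compressive)

With length fixed, the mechanical strain must cancel the thermal strain αΔT = 11.4×10⁻⁶ × 103 = 1174.2×10⁻⁶.
The stress required to suppress this strain is σ = Eε = 29×10³ × 1174.2×10⁻⁶ = 34.05 MPa, compressive since the member is trying to expand.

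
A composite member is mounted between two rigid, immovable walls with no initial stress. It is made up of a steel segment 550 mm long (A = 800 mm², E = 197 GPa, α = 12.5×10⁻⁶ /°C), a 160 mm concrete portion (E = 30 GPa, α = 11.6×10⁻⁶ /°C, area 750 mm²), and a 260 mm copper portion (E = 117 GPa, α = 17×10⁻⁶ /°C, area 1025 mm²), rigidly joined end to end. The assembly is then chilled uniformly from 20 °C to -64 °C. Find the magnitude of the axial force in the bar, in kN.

P ≈ 86.5 kN (tensile)

Free thermal contraction of the whole bar: Σ αᵢΔT Lᵢ = 12.5×10⁻⁶×84×550 + 11.6×10⁻⁶×84×160 + 17×10⁻⁶×84×260 = 1.105 mm.
The rigid supports impose zero overall length change; the single axial force P common to all segments must satisfy P Σ Lᵢ/(AᵢEᵢ) = δ_free.
The series flexibility is Σ Lᵢ/(AᵢEᵢ) = 550/(800×197×10³) + 160/(750×30×10³) + 260/(1025×117×10³) = 1.277×10⁻⁵ mm/N.
P = 1.105 / 1.277×10⁻⁵ = 86510 N = 86.51 kN, tensile.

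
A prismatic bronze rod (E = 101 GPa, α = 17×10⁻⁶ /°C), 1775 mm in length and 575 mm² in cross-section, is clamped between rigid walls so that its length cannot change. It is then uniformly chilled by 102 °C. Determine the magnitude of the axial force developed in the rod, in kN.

Full restraint means ε = 0, so the stress is σ = EαΔT = 101×10³ × 17×10⁻⁶ × 102 = 175.1 MPa.
P = AEαΔT = 575 × 101×10³ × 17×10⁻⁶ × 102 = 100.7 kN (tensile).

P ≈ 101 kN (tensile)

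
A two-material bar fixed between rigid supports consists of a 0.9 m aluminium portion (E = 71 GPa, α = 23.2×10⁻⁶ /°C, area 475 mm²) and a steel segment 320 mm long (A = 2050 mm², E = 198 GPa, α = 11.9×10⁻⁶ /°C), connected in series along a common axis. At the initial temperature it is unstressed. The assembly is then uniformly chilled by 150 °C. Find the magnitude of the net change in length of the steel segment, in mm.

With the walls removed the bar would change length by δ_free = Σ αᵢΔT Lᵢ = 23.2×10⁻⁶×150×900 + 11.9×10⁻⁶×150×320 = 3.703 mm.
The walls prevent any net length change, so an axial force P (same in every segment) develops. Compatibility: P · Σ Lᵢ/(AᵢEᵢ) = δ_free.
The series flexibility is Σ Lᵢ/(AᵢEᵢ) = 900/(475×71×10³) + 320/(2050×198×10³) = 2.747×10⁻⁵ mm/N.
So P = 3.703 / 2.747×10⁻⁵ = 134.8 kN, tensile.
For the steel segment, free thermal change = 11.9×10⁻⁶×150×320 = 0.5712 mm and elastic change from P = 134800×320/(2050×198×10³) = 0.1063 mm; these oppose, so the net change is 0.465 mm (segment shortens).

|ΔL| ≈ 0.465 mm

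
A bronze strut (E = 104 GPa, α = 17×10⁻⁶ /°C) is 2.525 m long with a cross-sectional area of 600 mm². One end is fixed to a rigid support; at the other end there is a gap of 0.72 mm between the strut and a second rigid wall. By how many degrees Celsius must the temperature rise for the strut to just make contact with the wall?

Contact occurs when the free expansion equals the gap: αΔT L = 0.72 mm.
So ΔT = g/(αL) = 0.72/(17×10⁻⁶ × 2525) = 16.77 °C.

ΔT ≈ 16.8 °C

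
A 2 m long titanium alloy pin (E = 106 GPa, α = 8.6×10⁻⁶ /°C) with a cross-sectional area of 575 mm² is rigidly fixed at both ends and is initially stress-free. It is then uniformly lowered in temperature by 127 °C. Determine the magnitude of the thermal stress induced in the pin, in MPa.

σ ≈ 116 MPa (tensile)

With length fixed, the mechanical strain must cancel the thermal strain αΔT = 8.6×10⁻⁶ × 127 = 1092.2×10⁻⁶.
Hence σ = E·αΔT = 106×10³ × 1092.2×10⁻⁶ = 115.8 MPa, tensile.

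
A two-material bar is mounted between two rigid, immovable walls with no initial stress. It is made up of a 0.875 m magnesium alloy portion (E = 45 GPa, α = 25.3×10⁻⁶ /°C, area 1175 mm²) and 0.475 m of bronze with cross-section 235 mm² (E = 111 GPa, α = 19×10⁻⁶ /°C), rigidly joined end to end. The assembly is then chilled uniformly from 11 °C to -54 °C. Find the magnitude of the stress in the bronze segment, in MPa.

With the walls removed the bar would change length by δ_free = Σ αᵢΔT Lᵢ = 25.3×10⁻⁶×65×875 + 19×10⁻⁶×65×475 = 2.026 mm.
The rigid supports impose zero overall length change; the single axial force P common to all segments must satisfy P Σ Lᵢ/(AᵢEᵢ) = δ_free.
Σ Lᵢ/(AᵢEᵢ) = 875/(1175×45×10³) + 475/(235×111×10³) = 3.476×10⁻⁵ mm/N.
Hence P = δ_free / Σ(L/AE) = 2.026/3.476×10⁻⁵ = 58.28 kN (tensile).
σ_{bronze} = P / A = 58280 / 235 = 248 MPa.

σ ≈ 248 MPa (tensile)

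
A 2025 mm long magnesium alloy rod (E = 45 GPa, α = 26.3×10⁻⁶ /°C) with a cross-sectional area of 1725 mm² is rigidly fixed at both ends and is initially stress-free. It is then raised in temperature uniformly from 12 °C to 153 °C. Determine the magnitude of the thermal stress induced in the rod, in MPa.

σ ≈ 167 MPa (compressive)

With length fixed, the mechanical strain must cancel the thermal strain αΔT = 26.3×10⁻⁶ × 141 = 3708.3×10⁻⁶.
The stress required to suppress this strain is σ = Eε = 45×10³ × 3708.3×10⁻⁶ = 166.9 MPa, compressive since the rod is trying to expand.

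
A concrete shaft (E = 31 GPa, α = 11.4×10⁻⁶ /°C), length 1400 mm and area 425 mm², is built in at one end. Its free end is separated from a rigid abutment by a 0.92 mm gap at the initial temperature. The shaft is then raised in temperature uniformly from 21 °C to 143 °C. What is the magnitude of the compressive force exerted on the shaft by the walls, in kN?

P ≈ 9.67 kN

Unrestrained expansion: δ_free = αΔT L = 11.4×10⁻⁶ × 122 × 1400 = 1.947 mm.
This exceeds the 0.92 mm gap, so the wall pushes back. The portion of expansion that must be recovered elastically is δ_free − gap = 1.947 − 0.92 = 1.027 mm.
Compatibility: PL/(AE) = 1.027 mm, so σ = P/A = E × (1.027/1400) = 22.74 MPa.
Force on the wall = σA = 22.74 × 425 mm² = 9.666 kN.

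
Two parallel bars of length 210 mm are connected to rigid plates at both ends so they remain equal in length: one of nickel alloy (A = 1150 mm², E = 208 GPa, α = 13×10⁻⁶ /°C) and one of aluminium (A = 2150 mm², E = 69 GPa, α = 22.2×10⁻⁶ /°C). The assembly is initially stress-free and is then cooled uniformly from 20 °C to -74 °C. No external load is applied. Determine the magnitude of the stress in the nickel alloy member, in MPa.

Both members must finish at the same length. With the larger α, the aluminium tends to over-contract; the plates restrain it, putting the aluminium in tension and the nickel alloy in compression. With no external load the two internal forces are equal and opposite, magnitude P.
Equating the net (thermal + elastic) strains gives |α₁ − α₂|·ΔT = P·[1/(A₁E₁) + 1/(A₂E₂)].
|α₁ − α₂|·ΔT = 9.2×10⁻⁶ × 94 = 0.0008648.
1/(A₁E₁) + 1/(A₂E₂) = 1/(1150×208×10³) + 1/(2150×69×10³) = 1.092×10⁻⁸ N⁻¹.
P = 0.0008648 / 1.092×10⁻⁸ = 79180 N = 79.18 kN.
σ_{nickel alloy} = P/A₁ = 79180/1150 = 68.86 MPa, compressive.

σ ≈ 68.9 MPa (compressive)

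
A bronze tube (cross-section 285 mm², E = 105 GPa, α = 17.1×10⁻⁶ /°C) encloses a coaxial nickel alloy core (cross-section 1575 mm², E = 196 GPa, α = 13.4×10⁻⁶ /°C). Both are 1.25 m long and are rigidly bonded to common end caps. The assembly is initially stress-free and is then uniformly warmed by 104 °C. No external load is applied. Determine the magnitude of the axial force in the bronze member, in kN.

Both members must finish at the same length. With the larger α, the bronze tends to over-expand; the plates restrain it, putting the bronze in compression and the nickel alloy in tension. With no external load the two internal forces are equal and opposite, magnitude P.
Equating the net (thermal + elastic) strains gives |α₁ − α₂|·ΔT = P·[1/(A₁E₁) + 1/(A₂E₂)].
|α₁ − α₂|·ΔT = 3.7×10⁻⁶ × 104 = 0.0003848.
1/(A₁E₁) + 1/(A₂E₂) = 1/(285×105×10³) + 1/(1575×196×10³) = 3.666×10⁻⁸ N⁻¹.
P = 0.0003848 / 3.666×10⁻⁸ = 10500 N = 10.5 kN.

P ≈ 10.5 kN (compressive in the bronze)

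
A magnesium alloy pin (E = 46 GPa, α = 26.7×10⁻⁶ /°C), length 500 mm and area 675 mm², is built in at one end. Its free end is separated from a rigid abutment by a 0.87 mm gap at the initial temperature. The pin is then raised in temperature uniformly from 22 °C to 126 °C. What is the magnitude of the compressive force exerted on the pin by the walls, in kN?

If the wall were absent the pin would grow by αΔT L = 26.7×10⁻⁶ × 104 × 500 = 1.388 mm.
The gap closes (δ_free > 0.87 mm) and the wall then resists a further 1.388 − 0.87 = 0.5184 mm of expansion.
Compatibility: PL/(AE) = 0.5184 mm, so σ = P/A = E × (0.5184/500) = 47.69 MPa.
P = σA = 47.69 × 675 = 32.19 kN.

P ≈ 32.2 kN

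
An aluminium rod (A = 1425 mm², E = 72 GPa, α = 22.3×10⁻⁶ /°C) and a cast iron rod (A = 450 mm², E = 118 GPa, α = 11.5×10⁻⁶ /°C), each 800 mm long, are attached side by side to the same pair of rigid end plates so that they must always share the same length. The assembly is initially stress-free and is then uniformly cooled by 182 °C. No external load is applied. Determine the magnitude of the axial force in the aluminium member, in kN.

P ≈ 68.8 kN (tensile in the aluminium)

Both members must finish at the same length. With the larger α, the aluminium tends to over-contract; the plates restrain it, putting the aluminium in tension and the cast iron in compression. With no external load the two internal forces are equal and opposite, magnitude P.
Compatibility of the two members (thermal + elastic change equal): (α₁ − α₂)ΔT = P·[1/(A₁E₁) + 1/(A₂E₂)].
|α₁ − α₂|·ΔT = 10.8×10⁻⁶ × 182 = 0.001966.
1/(A₁E₁) + 1/(A₂E₂) = 1/(1425×72×10³) + 1/(450×118×10³) = 2.858×10⁻⁸ N⁻¹.
P = 0.001966 / 2.858×10⁻⁸ = 68780 N = 68.78 kN.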